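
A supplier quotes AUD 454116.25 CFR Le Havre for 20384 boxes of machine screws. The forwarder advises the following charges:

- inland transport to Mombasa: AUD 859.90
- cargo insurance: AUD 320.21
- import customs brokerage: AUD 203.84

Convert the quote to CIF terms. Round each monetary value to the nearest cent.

CIF price: AUD 454436.46

Not relevant to the conversion: inland to port — on the seller under both CFR and CIF; already in the CFR price and stays in the CIF price. brokerage — on the buyer under both terms; not part of either seller's price.
From CFR to CIF, the seller additionally bears: insurance.
CIF price = 454116.25 + 320.21 = 454436.46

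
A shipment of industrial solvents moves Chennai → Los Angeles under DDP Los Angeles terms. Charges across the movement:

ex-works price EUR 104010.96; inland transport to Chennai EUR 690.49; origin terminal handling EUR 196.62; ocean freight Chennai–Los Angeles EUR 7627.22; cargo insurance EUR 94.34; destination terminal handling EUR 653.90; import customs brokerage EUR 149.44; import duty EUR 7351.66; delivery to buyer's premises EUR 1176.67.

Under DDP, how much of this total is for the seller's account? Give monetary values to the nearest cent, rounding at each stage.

DDP: the seller bears all costs including import duty.
Seller's account: goods 104010.96 + inland to port 690.49 + origin terminal 196.62 + freight 7627.22 + insurance 94.34 + destination terminal 653.90 + brokerage 149.44 + duty 7351.66 + delivery 1176.67 = 121951.30
Buyer's account: 0.00

Seller's account: EUR 121951.30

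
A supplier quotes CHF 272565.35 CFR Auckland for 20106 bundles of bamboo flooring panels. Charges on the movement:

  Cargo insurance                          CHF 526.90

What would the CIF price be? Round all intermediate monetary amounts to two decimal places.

From CFR to CIF, the seller additionally bears: insurance.
CIF price = 272565.35 + 526.90 = 273092.25

CIF price: CHF 273092.25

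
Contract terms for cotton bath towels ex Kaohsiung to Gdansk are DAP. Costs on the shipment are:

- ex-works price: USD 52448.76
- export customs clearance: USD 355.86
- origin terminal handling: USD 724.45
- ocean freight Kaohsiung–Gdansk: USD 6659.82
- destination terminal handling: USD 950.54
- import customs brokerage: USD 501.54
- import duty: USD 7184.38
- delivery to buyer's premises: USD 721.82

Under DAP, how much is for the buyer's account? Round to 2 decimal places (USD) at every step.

Buyer's account: USD 7685.92

DAP: the seller bears all costs to the named destination except import duty and clearance.
Seller's account: goods 52448.76 + export clearance 355.86 + origin terminal 724.45 + freight 6659.82 + destination terminal 950.54 + delivery 721.82 = 61861.25
Buyer's account: brokerage 501.54 + duty 7184.38 = 7685.92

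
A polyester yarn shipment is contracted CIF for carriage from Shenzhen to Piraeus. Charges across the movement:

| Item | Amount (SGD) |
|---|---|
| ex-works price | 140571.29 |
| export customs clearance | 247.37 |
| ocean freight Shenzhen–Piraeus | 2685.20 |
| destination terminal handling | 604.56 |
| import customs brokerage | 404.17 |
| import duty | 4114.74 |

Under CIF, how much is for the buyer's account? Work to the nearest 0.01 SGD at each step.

Buyer's account: SGD 5123.47

CIF: the seller pays costs through ocean freight and marine insurance to the destination port.
Seller's account: goods 140571.29 + export clearance 247.37 + freight 2685.20 = 143503.86
Buyer's account: destination terminal 604.56 + brokerage 404.17 + duty 4114.74 = 5123.47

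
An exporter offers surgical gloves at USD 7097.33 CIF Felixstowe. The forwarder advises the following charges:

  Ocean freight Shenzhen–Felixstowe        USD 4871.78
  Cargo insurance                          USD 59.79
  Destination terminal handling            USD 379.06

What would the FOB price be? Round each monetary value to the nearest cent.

Not relevant to the conversion: destination terminal — on the buyer under both terms; not part of either seller's price.
From CIF to FOB, the seller no longer bears: freight, insurance.
FOB price = 7097.33 − 4871.78 − 59.79 = 2165.76

FOB price: USD 2165.76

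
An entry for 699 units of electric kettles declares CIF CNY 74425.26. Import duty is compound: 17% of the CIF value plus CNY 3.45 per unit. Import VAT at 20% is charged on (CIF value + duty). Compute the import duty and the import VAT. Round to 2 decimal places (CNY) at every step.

Ad valorem component: 74425.26 × 17% = 12652.29
Specific component: 699 × 3.45 = 2411.55
Import duty = 12652.29 + 2411.55 = 15063.84
VAT base = CIF + duty = 74425.26 + 15063.84 = 89489.10
Import VAT = 89489.10 × 20% = 17897.82

Import duty: CNY 15063.84; import VAT: CNY 17897.82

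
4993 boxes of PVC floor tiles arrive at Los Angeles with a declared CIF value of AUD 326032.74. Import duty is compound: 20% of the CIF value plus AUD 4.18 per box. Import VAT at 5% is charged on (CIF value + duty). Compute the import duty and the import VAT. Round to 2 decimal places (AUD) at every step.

Ad valorem component: 326032.74 × 20% = 65206.55
Specific component: 4993 × 4.18 = 20870.74
Import duty = 65206.55 + 20870.74 = 86077.29
VAT base = CIF + duty = 326032.74 + 86077.29 = 412110.03
Import VAT = 412110.03 × 5% = 20605.50

Import duty: AUD 86077.29; import VAT: AUD 20605.50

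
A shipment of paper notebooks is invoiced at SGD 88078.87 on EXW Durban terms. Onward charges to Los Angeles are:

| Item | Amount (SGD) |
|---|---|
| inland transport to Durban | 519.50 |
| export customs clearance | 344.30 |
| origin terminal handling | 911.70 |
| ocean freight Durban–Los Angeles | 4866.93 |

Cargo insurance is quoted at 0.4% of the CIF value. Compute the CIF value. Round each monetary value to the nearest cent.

Let C be the CIF value. C = EXW price + pre-shipment costs + freight + 0.4% × C
C − 0.4% × C = 88078.87 + 519.50 + 344.30 + 911.70 + 4866.93
0.996 × C = 94721.30
C = 94721.30 / 0.996 = 95101.71
Insurance premium = 0.4% × 95101.71 = 380.41

CIF value: SGD 95101.71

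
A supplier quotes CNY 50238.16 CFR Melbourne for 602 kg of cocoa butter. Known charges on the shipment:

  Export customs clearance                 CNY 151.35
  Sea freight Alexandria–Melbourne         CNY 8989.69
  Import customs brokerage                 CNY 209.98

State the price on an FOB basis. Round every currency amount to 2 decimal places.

FOB price: CNY 41248.47

Not relevant to the conversion: export clearance — on the seller under both CFR and FOB; already in the CFR price and stays in the FOB price. brokerage — on the buyer under both terms; not part of either seller's price.
From CFR to FOB, the seller no longer bears: freight.
FOB price = 50238.16 − 8989.69 = 41248.47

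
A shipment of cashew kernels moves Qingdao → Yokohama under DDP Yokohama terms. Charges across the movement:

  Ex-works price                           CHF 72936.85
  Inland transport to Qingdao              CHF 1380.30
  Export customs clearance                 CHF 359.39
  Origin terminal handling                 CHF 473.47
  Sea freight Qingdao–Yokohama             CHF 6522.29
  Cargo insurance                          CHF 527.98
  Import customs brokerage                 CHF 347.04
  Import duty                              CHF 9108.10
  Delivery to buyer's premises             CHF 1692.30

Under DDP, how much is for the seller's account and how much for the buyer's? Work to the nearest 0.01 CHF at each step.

DDP: the seller bears all costs including import duty.
Seller's account: goods 72936.85 + inland to port 1380.30 + export clearance 359.39 + origin terminal 473.47 + freight 6522.29 + insurance 527.98 + brokerage 347.04 + duty 9108.10 + delivery 1692.30 = 93347.72
Buyer's account: 0.00

Seller: CHF 93347.72; buyer: CHF 0.00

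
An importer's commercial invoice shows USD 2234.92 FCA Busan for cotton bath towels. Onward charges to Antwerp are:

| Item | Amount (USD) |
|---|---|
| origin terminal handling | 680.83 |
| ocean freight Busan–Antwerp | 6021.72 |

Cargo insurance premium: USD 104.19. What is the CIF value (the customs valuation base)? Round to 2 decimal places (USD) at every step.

CIF value: USD 9041.66

CIF = FCA price + pre-shipment costs + freight + insurance
CIF = 2234.92 + 680.83 + 6021.72 + 104.19 = 9041.66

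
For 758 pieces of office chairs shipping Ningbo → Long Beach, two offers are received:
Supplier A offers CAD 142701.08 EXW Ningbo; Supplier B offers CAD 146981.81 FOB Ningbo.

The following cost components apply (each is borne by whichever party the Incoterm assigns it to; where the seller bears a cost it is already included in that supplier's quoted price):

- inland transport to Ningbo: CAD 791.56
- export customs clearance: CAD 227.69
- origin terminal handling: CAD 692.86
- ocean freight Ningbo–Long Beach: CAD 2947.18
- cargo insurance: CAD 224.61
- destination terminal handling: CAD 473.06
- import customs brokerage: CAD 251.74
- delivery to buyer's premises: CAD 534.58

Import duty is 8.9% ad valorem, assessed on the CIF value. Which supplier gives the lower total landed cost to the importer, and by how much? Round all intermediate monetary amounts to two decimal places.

Supplier A (EXW):
CIF value = EXW price + inland to port + export clearance + origin terminal + freight + insurance = 142701.08 + 791.56 + 227.69 + 692.86 + 2947.18 + 224.61 = 147584.98
Import duty = 147584.98 × 8.9% = 13135.06
Buyer bears (A): 791.56 + 227.69 + 692.86 + 2947.18 + 224.61 + 473.06 + 251.74 + 534.58 = 6143.28
Landed cost (A) = invoice 142701.08 + 6143.28 + duty 13135.06 = 161979.42
Supplier B (FOB):
CIF value = FOB price + freight + insurance = 146981.81 + 2947.18 + 224.61 = 150153.60
Import duty = 150153.60 × 8.9% = 13363.67
Buyer bears (B): 2947.18 + 224.61 + 473.06 + 251.74 + 534.58 = 4431.17
Landed cost (B) = invoice 146981.81 + 4431.17 + duty 13363.67 = 164776.65
Difference = |161979.42 − 164776.65| = 2797.23

Supplier A is cheaper by CAD 2797.23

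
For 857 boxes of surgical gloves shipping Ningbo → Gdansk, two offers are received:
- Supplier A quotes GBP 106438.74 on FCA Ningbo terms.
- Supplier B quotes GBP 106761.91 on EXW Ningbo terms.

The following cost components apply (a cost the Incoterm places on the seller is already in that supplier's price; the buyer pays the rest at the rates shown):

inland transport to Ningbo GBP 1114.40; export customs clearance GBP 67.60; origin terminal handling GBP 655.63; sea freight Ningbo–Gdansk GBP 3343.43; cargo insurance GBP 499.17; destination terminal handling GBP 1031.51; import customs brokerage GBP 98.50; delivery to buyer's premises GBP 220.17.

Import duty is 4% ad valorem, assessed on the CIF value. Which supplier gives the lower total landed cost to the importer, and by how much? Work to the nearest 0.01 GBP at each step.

Supplier A (FCA):
CIF value = FCA price + origin terminal + freight + insurance = 106438.74 + 655.63 + 3343.43 + 499.17 = 110936.97
Import duty = 110936.97 × 4% = 4437.48
Buyer bears (A): 655.63 + 3343.43 + 499.17 + 1031.51 + 98.50 + 220.17 = 5848.41
Landed cost (A) = invoice 106438.74 + 5848.41 + duty 4437.48 = 116724.63
Supplier B (EXW):
CIF value = EXW price + inland to port + export clearance + origin terminal + freight + insurance = 106761.91 + 1114.40 + 67.60 + 655.63 + 3343.43 + 499.17 = 112442.14
Import duty = 112442.14 × 4% = 4497.69
Buyer bears (B): 1114.40 + 67.60 + 655.63 + 3343.43 + 499.17 + 1031.51 + 98.50 + 220.17 = 7030.41
Landed cost (B) = invoice 106761.91 + 7030.41 + duty 4497.69 = 118290.01
Difference = |116724.63 − 118290.01| = 1565.38

Supplier A is cheaper by GBP 1565.38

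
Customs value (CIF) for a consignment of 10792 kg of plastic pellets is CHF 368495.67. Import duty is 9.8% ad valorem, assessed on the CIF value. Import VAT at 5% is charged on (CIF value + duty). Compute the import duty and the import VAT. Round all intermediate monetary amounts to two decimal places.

Import duty: CHF 36112.58; import VAT: CHF 20230.41

Import duty = 368495.67 × 9.8% = 36112.58
VAT base = CIF + duty = 368495.67 + 36112.58 = 404608.25
Import VAT = 404608.25 × 5% = 20230.41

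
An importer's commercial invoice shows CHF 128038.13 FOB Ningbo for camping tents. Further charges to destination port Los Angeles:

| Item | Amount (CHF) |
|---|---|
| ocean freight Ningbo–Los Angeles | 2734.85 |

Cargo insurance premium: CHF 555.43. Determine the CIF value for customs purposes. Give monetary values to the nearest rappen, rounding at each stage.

CIF = FOB price + freight + insurance
CIF = 128038.13 + 2734.85 + 555.43 = 131328.41

CIF value: CHF 131328.41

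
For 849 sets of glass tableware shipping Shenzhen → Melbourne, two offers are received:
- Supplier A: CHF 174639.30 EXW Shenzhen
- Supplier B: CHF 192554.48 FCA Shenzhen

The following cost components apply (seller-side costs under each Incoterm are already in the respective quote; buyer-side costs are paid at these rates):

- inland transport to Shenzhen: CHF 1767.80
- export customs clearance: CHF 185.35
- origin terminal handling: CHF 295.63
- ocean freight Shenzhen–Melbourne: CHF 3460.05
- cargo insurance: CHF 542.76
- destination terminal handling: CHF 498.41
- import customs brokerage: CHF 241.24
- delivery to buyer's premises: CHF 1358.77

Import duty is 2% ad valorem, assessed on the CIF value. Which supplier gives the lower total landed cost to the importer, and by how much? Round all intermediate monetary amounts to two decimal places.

Supplier A (EXW):
CIF value = EXW price + inland to port + export clearance + origin terminal + freight + insurance = 174639.30 + 1767.80 + 185.35 + 295.63 + 3460.05 + 542.76 = 180890.89
Import duty = 180890.89 × 2% = 3617.82
Buyer bears (A): 1767.80 + 185.35 + 295.63 + 3460.05 + 542.76 + 498.41 + 241.24 + 1358.77 = 8350.01
Landed cost (A) = invoice 174639.30 + 8350.01 + duty 3617.82 = 186607.13
Supplier B (FCA):
CIF value = FCA price + origin terminal + freight + insurance = 192554.48 + 295.63 + 3460.05 + 542.76 = 196852.92
Import duty = 196852.92 × 2% = 3937.06
Buyer bears (B): 295.63 + 3460.05 + 542.76 + 498.41 + 241.24 + 1358.77 = 6396.86
Landed cost (B) = invoice 192554.48 + 6396.86 + duty 3937.06 = 202888.40
Difference = |186607.13 − 202888.40| = 16281.27

Supplier A is cheaper by CHF 16281.27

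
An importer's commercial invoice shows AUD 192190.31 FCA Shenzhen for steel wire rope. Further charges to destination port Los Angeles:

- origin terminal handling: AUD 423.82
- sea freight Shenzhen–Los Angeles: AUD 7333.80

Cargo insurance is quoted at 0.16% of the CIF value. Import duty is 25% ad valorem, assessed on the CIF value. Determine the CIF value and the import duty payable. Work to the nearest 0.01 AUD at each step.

Let C be the CIF value. C = FCA price + pre-shipment costs + freight + 0.16% × C
C − 0.16% × C = 192190.31 + 423.82 + 7333.80
0.9984 × C = 199947.93
C = 199947.93 / 0.9984 = 200268.36
Insurance premium = 0.16% × 200268.36 = 320.43
Import duty = 200268.36 × 25% = 50067.09

CIF value: AUD 200268.36; import duty: AUD 50067.09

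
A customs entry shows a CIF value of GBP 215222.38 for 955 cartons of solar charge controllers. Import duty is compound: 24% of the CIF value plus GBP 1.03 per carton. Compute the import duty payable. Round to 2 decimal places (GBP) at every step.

Import duty: GBP 52637.02

Ad valorem component: 215222.38 × 24% = 51653.37
Specific component: 955 × 1.03 = 983.65
Import duty = 51653.37 + 983.65 = 52637.02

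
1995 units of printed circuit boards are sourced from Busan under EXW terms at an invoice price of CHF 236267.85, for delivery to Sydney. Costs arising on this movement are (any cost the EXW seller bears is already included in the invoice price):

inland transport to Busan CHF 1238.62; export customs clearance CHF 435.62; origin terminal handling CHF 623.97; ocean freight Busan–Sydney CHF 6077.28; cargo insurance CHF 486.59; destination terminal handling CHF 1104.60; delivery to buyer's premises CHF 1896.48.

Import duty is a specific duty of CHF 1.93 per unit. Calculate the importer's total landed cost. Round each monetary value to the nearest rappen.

Total landed cost: CHF 251981.36

EXW: the seller makes goods available at their premises; the buyer bears all onward costs.
CIF value = EXW price + inland to port + export clearance + origin terminal + freight + insurance = 236267.85 + 1238.62 + 435.62 + 623.97 + 6077.28 + 486.59 = 245129.93
Import duty = 1995 × 1.93 = 3850.35
Buyer bears: inland to port 1238.62 + export clearance 435.62 + origin terminal 623.97 + freight 6077.28 + insurance 486.59 + destination terminal 1104.60 + delivery 1896.48 + duty 3850.35 = 15713.51
Landed cost = invoice 236267.85 + 15713.51 = 251981.36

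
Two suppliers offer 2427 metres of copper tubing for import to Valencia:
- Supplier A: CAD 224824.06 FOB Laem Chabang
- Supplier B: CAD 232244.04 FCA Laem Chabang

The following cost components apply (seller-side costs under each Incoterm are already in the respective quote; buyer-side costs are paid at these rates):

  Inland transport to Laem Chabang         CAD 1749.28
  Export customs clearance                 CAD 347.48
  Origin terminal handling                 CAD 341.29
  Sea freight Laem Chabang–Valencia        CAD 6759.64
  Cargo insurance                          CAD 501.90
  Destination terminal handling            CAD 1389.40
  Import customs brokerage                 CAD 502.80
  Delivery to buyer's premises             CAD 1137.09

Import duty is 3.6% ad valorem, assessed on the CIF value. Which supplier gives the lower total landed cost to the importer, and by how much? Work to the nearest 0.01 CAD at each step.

Supplier A (FOB):
CIF value = FOB price + freight + insurance = 224824.06 + 6759.64 + 501.90 = 232085.60
Import duty = 232085.60 × 3.6% = 8355.08
Buyer bears (A): 6759.64 + 501.90 + 1389.40 + 502.80 + 1137.09 = 10290.83
Landed cost (A) = invoice 224824.06 + 10290.83 + duty 8355.08 = 243469.97
Supplier B (FCA):
CIF value = FCA price + origin terminal + freight + insurance = 232244.04 + 341.29 + 6759.64 + 501.90 = 239846.87
Import duty = 239846.87 × 3.6% = 8634.49
Buyer bears (B): 341.29 + 6759.64 + 501.90 + 1389.40 + 502.80 + 1137.09 = 10632.12
Landed cost (B) = invoice 232244.04 + 10632.12 + duty 8634.49 = 251510.65
Difference = |243469.97 − 251510.65| = 8040.68

Supplier A is cheaper by CAD 8040.68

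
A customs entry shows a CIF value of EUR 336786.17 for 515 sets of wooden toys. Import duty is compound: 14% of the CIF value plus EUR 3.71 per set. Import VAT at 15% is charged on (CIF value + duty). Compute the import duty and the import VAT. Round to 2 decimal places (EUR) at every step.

Ad valorem component: 336786.17 × 14% = 47150.06
Specific component: 515 × 3.71 = 1910.65
Import duty = 47150.06 + 1910.65 = 49060.71
VAT base = CIF + duty = 336786.17 + 49060.71 = 385846.88
Import VAT = 385846.88 × 15% = 57877.03

Import duty: EUR 49060.71; import VAT: EUR 57877.03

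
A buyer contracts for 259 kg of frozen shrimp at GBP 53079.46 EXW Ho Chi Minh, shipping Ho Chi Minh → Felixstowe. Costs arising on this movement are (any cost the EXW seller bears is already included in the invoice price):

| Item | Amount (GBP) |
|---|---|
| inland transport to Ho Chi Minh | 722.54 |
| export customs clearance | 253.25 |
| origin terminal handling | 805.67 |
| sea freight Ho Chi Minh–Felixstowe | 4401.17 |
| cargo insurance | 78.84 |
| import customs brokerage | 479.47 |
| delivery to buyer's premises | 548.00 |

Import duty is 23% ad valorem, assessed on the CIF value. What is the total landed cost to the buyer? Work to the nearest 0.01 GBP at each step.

EXW: the seller makes goods available at their premises; the buyer bears all onward costs.
CIF value = EXW price + inland to port + export clearance + origin terminal + freight + insurance = 53079.46 + 722.54 + 253.25 + 805.67 + 4401.17 + 78.84 = 59340.93
Import duty = 59340.93 × 23% = 13648.41
Buyer bears: inland to port 722.54 + export clearance 253.25 + origin terminal 805.67 + freight 4401.17 + insurance 78.84 + brokerage 479.47 + delivery 548.00 + duty 13648.41 = 20937.35
Landed cost = invoice 53079.46 + 20937.35 = 74016.81

Total landed cost: GBP 74016.81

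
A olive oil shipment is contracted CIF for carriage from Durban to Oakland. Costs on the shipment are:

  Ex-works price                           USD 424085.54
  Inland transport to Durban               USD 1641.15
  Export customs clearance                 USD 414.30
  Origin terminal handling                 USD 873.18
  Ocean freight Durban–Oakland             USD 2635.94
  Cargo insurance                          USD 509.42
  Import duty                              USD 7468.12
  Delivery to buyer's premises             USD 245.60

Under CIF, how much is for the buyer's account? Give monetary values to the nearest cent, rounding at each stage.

Buyer's account: USD 7713.72

CIF: the seller pays costs through ocean freight and marine insurance to the destination port.
Seller's account: goods 424085.54 + inland to port 1641.15 + export clearance 414.30 + origin terminal 873.18 + freight 2635.94 + insurance 509.42 = 430159.53
Buyer's account: duty 7468.12 + delivery 245.60 = 7713.72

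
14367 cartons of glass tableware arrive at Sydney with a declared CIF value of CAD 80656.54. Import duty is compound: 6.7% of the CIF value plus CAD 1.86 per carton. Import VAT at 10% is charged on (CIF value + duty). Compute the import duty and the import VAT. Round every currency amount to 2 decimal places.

Ad valorem component: 80656.54 × 6.7% = 5403.99
Specific component: 14367 × 1.86 = 26722.62
Import duty = 5403.99 + 26722.62 = 32126.61
VAT base = CIF + duty = 80656.54 + 32126.61 = 112783.15
Import VAT = 112783.15 × 10% = 11278.32

Import duty: CAD 32126.61; import VAT: CAD 11278.32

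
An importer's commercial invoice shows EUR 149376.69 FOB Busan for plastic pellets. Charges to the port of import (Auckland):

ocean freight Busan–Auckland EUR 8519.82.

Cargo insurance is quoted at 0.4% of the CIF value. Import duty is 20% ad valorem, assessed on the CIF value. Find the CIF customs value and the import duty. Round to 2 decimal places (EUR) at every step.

Let C be the CIF value. C = FOB price + freight + 0.4% × C
C − 0.4% × C = 149376.69 + 8519.82
0.996 × C = 157896.51
C = 157896.51 / 0.996 = 158530.63
Insurance premium = 0.4% × 158530.63 = 634.12
Import duty = 158530.63 × 20% = 31706.13

CIF value: EUR 158530.63; import duty: EUR 31706.13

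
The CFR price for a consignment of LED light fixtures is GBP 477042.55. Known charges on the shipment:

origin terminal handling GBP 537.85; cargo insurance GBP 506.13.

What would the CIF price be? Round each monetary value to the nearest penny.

Not relevant to the conversion: origin terminal — on the seller under both CFR and CIF; already in the CFR price and stays in the CIF price.
From CFR to CIF, the seller additionally bears: insurance.
CIF price = 477042.55 + 506.13 = 477548.68

CIF price: GBP 477548.68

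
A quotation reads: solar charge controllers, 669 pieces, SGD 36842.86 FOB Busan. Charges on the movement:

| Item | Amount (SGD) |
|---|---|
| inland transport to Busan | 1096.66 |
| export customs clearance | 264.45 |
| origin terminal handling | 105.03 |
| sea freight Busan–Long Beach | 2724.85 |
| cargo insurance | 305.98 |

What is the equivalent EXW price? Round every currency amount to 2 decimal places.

Not relevant to the conversion: insurance, freight — on the buyer under both terms; not part of either seller's price.
From FOB to EXW, the seller no longer bears: inland to port, export clearance, origin terminal.
EXW price = 36842.86 − 1096.66 − 264.45 − 105.03 = 35376.72

EXW price: SGD 35376.72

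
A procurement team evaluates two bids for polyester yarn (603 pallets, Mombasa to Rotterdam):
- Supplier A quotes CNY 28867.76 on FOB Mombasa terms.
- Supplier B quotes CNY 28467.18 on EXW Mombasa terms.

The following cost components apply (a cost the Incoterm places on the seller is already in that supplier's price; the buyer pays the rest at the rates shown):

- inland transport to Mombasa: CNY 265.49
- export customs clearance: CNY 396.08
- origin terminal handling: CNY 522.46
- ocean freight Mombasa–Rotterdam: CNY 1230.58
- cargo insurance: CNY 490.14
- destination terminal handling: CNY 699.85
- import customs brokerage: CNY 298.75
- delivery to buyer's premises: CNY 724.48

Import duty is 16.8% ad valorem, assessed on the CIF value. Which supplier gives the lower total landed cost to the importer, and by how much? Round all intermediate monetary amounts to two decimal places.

Supplier A is cheaper by CNY 915.07

Supplier A (FOB):
CIF value = FOB price + freight + insurance = 28867.76 + 1230.58 + 490.14 = 30588.48
Import duty = 30588.48 × 16.8% = 5138.86
Buyer bears (A): 1230.58 + 490.14 + 699.85 + 298.75 + 724.48 = 3443.80
Landed cost (A) = invoice 28867.76 + 3443.80 + duty 5138.86 = 37450.42
Supplier B (EXW):
CIF value = EXW price + inland to port + export clearance + origin terminal + freight + insurance = 28467.18 + 265.49 + 396.08 + 522.46 + 1230.58 + 490.14 = 31371.93
Import duty = 31371.93 × 16.8% = 5270.48
Buyer bears (B): 265.49 + 396.08 + 522.46 + 1230.58 + 490.14 + 699.85 + 298.75 + 724.48 = 4627.83
Landed cost (B) = invoice 28467.18 + 4627.83 + duty 5270.48 = 38365.49
Difference = |37450.42 − 38365.49| = 915.07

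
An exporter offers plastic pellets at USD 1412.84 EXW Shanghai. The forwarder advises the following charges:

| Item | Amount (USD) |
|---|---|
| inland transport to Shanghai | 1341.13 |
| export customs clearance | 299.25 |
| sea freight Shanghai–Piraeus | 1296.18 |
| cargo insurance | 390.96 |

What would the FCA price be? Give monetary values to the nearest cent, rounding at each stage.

FCA price: USD 3053.22

Not relevant to the conversion: insurance, freight — on the buyer under both terms; not part of either seller's price.
From EXW to FCA, the seller additionally bears: inland to port, export clearance.
FCA price = 1412.84 + 1341.13 + 299.25 = 3053.22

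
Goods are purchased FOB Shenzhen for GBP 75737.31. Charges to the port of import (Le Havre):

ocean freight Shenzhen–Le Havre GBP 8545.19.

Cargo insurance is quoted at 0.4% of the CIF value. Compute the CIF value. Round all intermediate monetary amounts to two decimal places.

CIF value: GBP 84620.98

Let C be the CIF value. C = FOB price + freight + 0.4% × C
C − 0.4% × C = 75737.31 + 8545.19
0.996 × C = 84282.50
C = 84282.50 / 0.996 = 84620.98
Insurance premium = 0.4% × 84620.98 = 338.48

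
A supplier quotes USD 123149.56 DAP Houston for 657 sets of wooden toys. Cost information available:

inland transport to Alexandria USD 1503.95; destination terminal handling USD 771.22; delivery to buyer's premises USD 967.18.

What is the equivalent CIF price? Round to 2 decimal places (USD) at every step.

CIF price: USD 121411.16

Not relevant to the conversion: inland to port — on the seller under both DAP and CIF; already in the DAP price and stays in the CIF price.
From DAP to CIF, the seller no longer bears: destination terminal, delivery.
CIF price = 123149.56 − 771.22 − 967.18 = 121411.16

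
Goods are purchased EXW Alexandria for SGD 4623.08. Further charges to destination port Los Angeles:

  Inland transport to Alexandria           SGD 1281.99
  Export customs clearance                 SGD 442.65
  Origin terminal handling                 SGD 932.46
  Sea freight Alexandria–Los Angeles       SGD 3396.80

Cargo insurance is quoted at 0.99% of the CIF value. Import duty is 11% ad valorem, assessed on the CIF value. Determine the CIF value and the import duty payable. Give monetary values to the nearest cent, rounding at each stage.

CIF value: SGD 10783.74; import duty: SGD 1186.21

Let C be the CIF value. C = EXW price + pre-shipment costs + freight + 0.99% × C
C − 0.99% × C = 4623.08 + 1281.99 + 442.65 + 932.46 + 3396.80
0.9901 × C = 10676.98
C = 10676.98 / 0.9901 = 10783.74
Insurance premium = 0.99% × 10783.74 = 106.76
Import duty = 10783.74 × 11% = 1186.21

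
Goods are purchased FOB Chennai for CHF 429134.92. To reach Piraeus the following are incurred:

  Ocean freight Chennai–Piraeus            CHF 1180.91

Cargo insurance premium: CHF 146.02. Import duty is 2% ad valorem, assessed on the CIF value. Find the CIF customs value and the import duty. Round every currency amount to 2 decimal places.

CIF = FOB price + freight + insurance
CIF = 429134.92 + 1180.91 + 146.02 = 430461.85
Import duty = 430461.85 × 2% = 8609.24

CIF value: CHF 430461.85; import duty: CHF 8609.24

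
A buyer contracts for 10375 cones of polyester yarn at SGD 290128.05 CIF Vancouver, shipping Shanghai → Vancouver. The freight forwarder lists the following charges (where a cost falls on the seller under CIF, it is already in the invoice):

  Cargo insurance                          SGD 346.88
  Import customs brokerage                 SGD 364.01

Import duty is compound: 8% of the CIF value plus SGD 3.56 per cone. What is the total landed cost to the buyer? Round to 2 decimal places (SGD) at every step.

Total landed cost: SGD 350637.30

CIF: the seller pays costs through ocean freight and marine insurance to the destination port.
Already in the invoice (seller's account under CIF): insurance — exclude.
The CIF price already equals the CIF value: 290128.05
Ad valorem component: 290128.05 × 8% = 23210.24
Specific component: 10375 × 3.56 = 36935.00
Import duty = 23210.24 + 36935.00 = 60145.24
Buyer bears: brokerage 364.01 + duty 60145.24 = 60509.25
Landed cost = invoice 290128.05 + 60509.25 = 350637.30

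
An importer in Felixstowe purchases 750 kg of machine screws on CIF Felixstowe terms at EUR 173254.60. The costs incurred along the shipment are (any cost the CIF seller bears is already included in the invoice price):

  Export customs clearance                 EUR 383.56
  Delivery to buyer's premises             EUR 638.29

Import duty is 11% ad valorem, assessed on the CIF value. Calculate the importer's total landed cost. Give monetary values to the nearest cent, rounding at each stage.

Total landed cost: EUR 192950.90

CIF: the seller pays costs through ocean freight and marine insurance to the destination port.
Already in the invoice (seller's account under CIF): export clearance — exclude.
The CIF price already equals the CIF value: 173254.60
Import duty = 173254.60 × 11% = 19058.01
Buyer bears: delivery 638.29 + duty 19058.01 = 19696.30
Landed cost = invoice 173254.60 + 19696.30 = 192950.90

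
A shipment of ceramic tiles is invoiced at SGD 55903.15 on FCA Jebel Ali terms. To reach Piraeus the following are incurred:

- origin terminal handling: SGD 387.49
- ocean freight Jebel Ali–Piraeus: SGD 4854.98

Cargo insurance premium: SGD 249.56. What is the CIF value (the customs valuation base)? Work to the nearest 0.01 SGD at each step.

CIF value: SGD 61395.18

CIF = FCA price + pre-shipment costs + freight + insurance
CIF = 55903.15 + 387.49 + 4854.98 + 249.56 = 61395.18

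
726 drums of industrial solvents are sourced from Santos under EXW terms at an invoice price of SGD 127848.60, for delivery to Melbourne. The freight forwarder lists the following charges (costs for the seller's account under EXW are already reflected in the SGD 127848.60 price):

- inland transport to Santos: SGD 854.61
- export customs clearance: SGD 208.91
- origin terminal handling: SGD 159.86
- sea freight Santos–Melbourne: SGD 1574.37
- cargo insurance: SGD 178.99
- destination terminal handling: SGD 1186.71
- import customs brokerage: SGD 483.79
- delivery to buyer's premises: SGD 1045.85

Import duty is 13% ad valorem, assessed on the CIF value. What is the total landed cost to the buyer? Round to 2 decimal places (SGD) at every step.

EXW: the seller makes goods available at their premises; the buyer bears all onward costs.
CIF value = EXW price + inland to port + export clearance + origin terminal + freight + insurance = 127848.60 + 854.61 + 208.91 + 159.86 + 1574.37 + 178.99 = 130825.34
Import duty = 130825.34 × 13% = 17007.29
Buyer bears: inland to port 854.61 + export clearance 208.91 + origin terminal 159.86 + freight 1574.37 + insurance 178.99 + destination terminal 1186.71 + brokerage 483.79 + delivery 1045.85 + duty 17007.29 = 22700.38
Landed cost = invoice 127848.60 + 22700.38 = 150548.98

Total landed cost: SGD 150548.98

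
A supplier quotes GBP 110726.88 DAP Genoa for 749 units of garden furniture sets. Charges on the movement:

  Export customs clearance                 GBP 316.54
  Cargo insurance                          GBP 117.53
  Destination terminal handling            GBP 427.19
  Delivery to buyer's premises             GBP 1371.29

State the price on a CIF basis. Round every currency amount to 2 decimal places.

Not relevant to the conversion: export clearance, insurance — on the seller under both DAP and CIF; already in the DAP price and stays in the CIF price.
From DAP to CIF, the seller no longer bears: destination terminal, delivery.
CIF price = 110726.88 − 427.19 − 1371.29 = 108928.40

CIF price: GBP 108928.40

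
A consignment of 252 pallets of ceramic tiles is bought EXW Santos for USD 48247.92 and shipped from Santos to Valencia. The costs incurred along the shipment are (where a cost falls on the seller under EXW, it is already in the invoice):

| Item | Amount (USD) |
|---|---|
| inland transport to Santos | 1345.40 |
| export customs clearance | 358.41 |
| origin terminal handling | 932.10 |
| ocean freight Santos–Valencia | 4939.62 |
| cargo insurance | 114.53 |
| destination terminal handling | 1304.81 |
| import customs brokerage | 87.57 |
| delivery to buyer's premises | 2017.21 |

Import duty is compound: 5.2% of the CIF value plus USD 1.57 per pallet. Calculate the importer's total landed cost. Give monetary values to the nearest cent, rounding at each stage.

EXW: the seller makes goods available at their premises; the buyer bears all onward costs.
CIF value = EXW price + inland to port + export clearance + origin terminal + freight + insurance = 48247.92 + 1345.40 + 358.41 + 932.10 + 4939.62 + 114.53 = 55937.98
Ad valorem component: 55937.98 × 5.2% = 2908.77
Specific component: 252 × 1.57 = 395.64
Import duty = 2908.77 + 395.64 = 3304.41
Buyer bears: inland to port 1345.40 + export clearance 358.41 + origin terminal 932.10 + freight 4939.62 + insurance 114.53 + destination terminal 1304.81 + brokerage 87.57 + delivery 2017.21 + duty 3304.41 = 14404.06
Landed cost = invoice 48247.92 + 14404.06 = 62651.98

Total landed cost: USD 62651.98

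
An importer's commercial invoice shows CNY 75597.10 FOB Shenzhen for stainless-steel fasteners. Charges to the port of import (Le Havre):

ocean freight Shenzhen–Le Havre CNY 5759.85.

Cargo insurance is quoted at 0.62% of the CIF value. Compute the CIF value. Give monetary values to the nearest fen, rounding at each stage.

Let C be the CIF value. C = FOB price + freight + 0.62% × C
C − 0.62% × C = 75597.10 + 5759.85
0.9938 × C = 81356.95
C = 81356.95 / 0.9938 = 81864.51
Insurance premium = 0.62% × 81864.51 = 507.56

CIF value: CNY 81864.51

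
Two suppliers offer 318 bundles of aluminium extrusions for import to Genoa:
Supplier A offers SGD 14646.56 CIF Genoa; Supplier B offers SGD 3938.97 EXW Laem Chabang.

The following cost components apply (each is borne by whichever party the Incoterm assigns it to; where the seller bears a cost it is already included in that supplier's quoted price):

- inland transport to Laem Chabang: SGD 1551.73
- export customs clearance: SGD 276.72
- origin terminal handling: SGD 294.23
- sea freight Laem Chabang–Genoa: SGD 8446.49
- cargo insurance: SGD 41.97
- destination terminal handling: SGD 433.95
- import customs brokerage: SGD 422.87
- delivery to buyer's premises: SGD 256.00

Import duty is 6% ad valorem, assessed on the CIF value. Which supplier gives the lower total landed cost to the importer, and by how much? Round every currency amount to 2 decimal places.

Supplier A (CIF):
The CIF price already equals the CIF value: 14646.56
Import duty = 14646.56 × 6% = 878.79
Buyer bears (A): 433.95 + 422.87 + 256.00 = 1112.82
Landed cost (A) = invoice 14646.56 + 1112.82 + duty 878.79 = 16638.17
Supplier B (EXW):
CIF value = EXW price + inland to port + export clearance + origin terminal + freight + insurance = 3938.97 + 1551.73 + 276.72 + 294.23 + 8446.49 + 41.97 = 14550.11
Import duty = 14550.11 × 6% = 873.01
Buyer bears (B): 1551.73 + 276.72 + 294.23 + 8446.49 + 41.97 + 433.95 + 422.87 + 256.00 = 11723.96
Landed cost (B) = invoice 3938.97 + 11723.96 + duty 873.01 = 16535.94
Difference = |16638.17 − 16535.94| = 102.23

Supplier B is cheaper by SGD 102.23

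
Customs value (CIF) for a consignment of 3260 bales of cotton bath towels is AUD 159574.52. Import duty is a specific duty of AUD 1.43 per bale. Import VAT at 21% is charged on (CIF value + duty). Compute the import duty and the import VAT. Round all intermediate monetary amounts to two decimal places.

Import duty: AUD 4661.80; import VAT: AUD 34489.63

Import duty = 3260 × 1.43 = 4661.80
VAT base = CIF + duty = 159574.52 + 4661.80 = 164236.32
Import VAT = 164236.32 × 21% = 34489.63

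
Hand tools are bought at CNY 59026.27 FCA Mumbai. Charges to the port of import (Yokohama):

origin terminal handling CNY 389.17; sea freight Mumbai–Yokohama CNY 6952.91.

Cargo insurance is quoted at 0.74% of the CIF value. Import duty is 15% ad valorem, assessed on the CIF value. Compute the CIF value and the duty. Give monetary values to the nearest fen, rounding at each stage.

CIF value: CNY 66863.14; import duty: CNY 10029.47

Let C be the CIF value. C = FCA price + pre-shipment costs + freight + 0.74% × C
C − 0.74% × C = 59026.27 + 389.17 + 6952.91
0.9926 × C = 66368.35
C = 66368.35 / 0.9926 = 66863.14
Insurance premium = 0.74% × 66863.14 = 494.79
Import duty = 66863.14 × 15% = 10029.47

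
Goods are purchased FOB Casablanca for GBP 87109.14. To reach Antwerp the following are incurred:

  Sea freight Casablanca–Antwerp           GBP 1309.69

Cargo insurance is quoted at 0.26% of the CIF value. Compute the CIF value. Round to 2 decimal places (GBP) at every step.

CIF value: GBP 88649.32

Let C be the CIF value. C = FOB price + freight + 0.26% × C
C − 0.26% × C = 87109.14 + 1309.69
0.9974 × C = 88418.83
C = 88418.83 / 0.9974 = 88649.32
Insurance premium = 0.26% × 88649.32 = 230.49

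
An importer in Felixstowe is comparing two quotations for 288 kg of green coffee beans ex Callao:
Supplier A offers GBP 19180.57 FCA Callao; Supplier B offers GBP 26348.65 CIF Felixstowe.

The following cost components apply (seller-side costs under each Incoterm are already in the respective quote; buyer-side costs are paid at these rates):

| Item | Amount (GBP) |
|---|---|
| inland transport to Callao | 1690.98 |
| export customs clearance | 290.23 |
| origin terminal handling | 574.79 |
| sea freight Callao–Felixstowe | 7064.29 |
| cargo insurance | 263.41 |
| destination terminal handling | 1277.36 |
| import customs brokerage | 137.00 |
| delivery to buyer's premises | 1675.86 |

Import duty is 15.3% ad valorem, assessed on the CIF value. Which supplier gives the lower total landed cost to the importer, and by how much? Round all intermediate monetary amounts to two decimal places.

Supplier B is cheaper by GBP 846.78

Supplier A (FCA):
CIF value = FCA price + origin terminal + freight + insurance = 19180.57 + 574.79 + 7064.29 + 263.41 = 27083.06
Import duty = 27083.06 × 15.3% = 4143.71
Buyer bears (A): 574.79 + 7064.29 + 263.41 + 1277.36 + 137.00 + 1675.86 = 10992.71
Landed cost (A) = invoice 19180.57 + 10992.71 + duty 4143.71 = 34316.99
Supplier B (CIF):
The CIF price already equals the CIF value: 26348.65
Import duty = 26348.65 × 15.3% = 4031.34
Buyer bears (B): 1277.36 + 137.00 + 1675.86 = 3090.22
Landed cost (B) = invoice 26348.65 + 3090.22 + duty 4031.34 = 33470.21
Difference = |34316.99 − 33470.21| = 846.78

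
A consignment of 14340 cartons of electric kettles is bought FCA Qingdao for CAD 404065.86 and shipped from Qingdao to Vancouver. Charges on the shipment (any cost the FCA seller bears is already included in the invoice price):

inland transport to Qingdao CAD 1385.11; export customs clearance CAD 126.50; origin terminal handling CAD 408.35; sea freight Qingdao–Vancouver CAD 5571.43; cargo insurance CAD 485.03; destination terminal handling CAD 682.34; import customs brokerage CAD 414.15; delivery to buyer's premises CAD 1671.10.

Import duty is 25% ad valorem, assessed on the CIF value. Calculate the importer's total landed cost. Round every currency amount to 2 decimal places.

FCA: the seller delivers export-cleared goods to the carrier; the buyer bears costs from that point.
Already in the invoice (seller's account under FCA): inland to port, export clearance — exclude.
CIF value = FCA price + origin terminal + freight + insurance = 404065.86 + 408.35 + 5571.43 + 485.03 = 410530.67
Import duty = 410530.67 × 25% = 102632.67
Buyer bears: origin terminal 408.35 + freight 5571.43 + insurance 485.03 + destination terminal 682.34 + brokerage 414.15 + delivery 1671.10 + duty 102632.67 = 111865.07
Landed cost = invoice 404065.86 + 111865.07 = 515930.93

Total landed cost: CAD 515930.93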